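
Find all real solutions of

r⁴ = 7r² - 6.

r = -2.4495 or r = -1 or r = 1 or r = 2.4495

Let u = r². The equation becomes u² - 7u + 6 = 0.
Factor: (u - 6)(u - 1) = 0, so u = 6 or u = 1.
r² = 6 gives r = ±√(6) ≈ ±2.4495.
r² = 1 gives r = ±1.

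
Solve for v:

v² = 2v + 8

Bring every term to one side: v² - 2v - 8 = 0.
Factor: (v + 2)(v - 4) = 0.
So v = -2 or v = 4.

v = -2 or v = 4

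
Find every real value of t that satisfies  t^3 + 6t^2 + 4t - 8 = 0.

Possible rational roots are divisors of -8. Testing t = -2 gives 0, so (t + 2) is a factor.
Divide: t^3 + 6t^2 + 4t - 8 = (t + 2)(t^2 + 4t - 4).
Apply the quadratic formula to t^2 + 4t - 4 = 0: t = (-4 +/- sqrt(32))/2, i.e. t ~= 0.8284 or t ~= -4.8284.

t = -4.8284 or t = -2 or t = 0.8284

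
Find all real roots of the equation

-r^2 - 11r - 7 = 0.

r = -10.3218 or r = -0.6782

Discriminant: (-11)^2 - 4*(-1)*(-7) = 93.
Quadratic formula: r = (11 +/- sqrt(93)) / (-2).
So r = -11/2 - sqrt(93)/2 ~= -10.3218 or r = -11/2 + sqrt(93)/2 ~= -0.6782.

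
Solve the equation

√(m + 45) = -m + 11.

m = 4

Square both sides: m + 45 = (-m + 11)².
Expand and rearrange: m² - 23m + 76 = 0.
Solving gives m = 19 or m = 4.
Check each candidate in the original equation:
  m = 19: √(64) = 8, while -m + 11 = -8 — extraneous.
  m = 4: √(49) = 7, while -m + 11 = 7 — valid.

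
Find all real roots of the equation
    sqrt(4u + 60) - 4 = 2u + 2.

u = 1

Isolate the radical: sqrt(4u + 60) = 2u + 6.
Square both sides: 4u + 60 = (2u + 6)^2.
Expand and rearrange: 4u^2 + 20u - 24 = 0.
Solving gives u = 1 or u = -6.
Check each candidate in the original equation:
  u = 1: sqrt(64) = 8, while 2u + 6 = 8 — valid.
  u = -6: sqrt(36) = 6, while 2u + 6 = -6 — extraneous.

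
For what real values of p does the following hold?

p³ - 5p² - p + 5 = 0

Possible rational roots are divisors of 5. Testing p = 1 gives 0, so (p - 1) is a factor.
Divide: p³ - 5p² - p + 5 = (p - 1)(p² - 4p - 5).
Factor the quadratic: p = 5 or p = -1.

p = -1 or p = 1 or p = 5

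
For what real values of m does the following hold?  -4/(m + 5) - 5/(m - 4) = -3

Multiply both sides by (m + 5)(m - 4):
-4(m - 4) - 5(m + 5) = -3(m + 5)(m - 4).
Expand and collect terms: -3m² + 6m + 69 = 0.
By the quadratic formula, m = (-6 ± √864) / -6, so m ≈ -3.899 or m ≈ 5.899.
Neither value makes a denominator zero (m ≠ -5, m ≠ 4), so both are valid.

m = -3.899 or m = 5.899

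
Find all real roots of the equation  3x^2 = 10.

Rearrange to standard form: 3x^2 - 10 = 0.
Discriminant: (0)^2 - 4*3*(-10) = 120.
Quadratic formula: x = (0 +/- sqrt(120)) / 6.
So x = sqrt(30)/3 ~= 1.8257 or x = -sqrt(30)/3 ~= -1.8257.

x = -1.8257 or x = 1.8257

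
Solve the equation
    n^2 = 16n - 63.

n = 7 or n = 9

Bring every term to one side: n^2 - 16n + 63 = 0.
Factor: (n - 9)(n - 7) = 0.
So n = 9 or n = 7.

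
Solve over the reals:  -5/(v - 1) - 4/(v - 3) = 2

v = -2.8117 or v = 2.3117

Multiply both sides by (v - 1)(v - 3):
-5(v - 3) - 4(v - 1) = 2(v - 1)(v - 3).
Expand and collect terms: 2v² + v - 13 = 0.
By the quadratic formula, v = (-1 ± √105) / 4, so v ≈ 2.3117 or v ≈ -2.8117.
Neither value makes a denominator zero (v ≠ 1, v ≠ 3), so both are valid.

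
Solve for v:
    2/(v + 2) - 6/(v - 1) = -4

Multiply both sides by (v + 2)(v - 1):
2(v - 1) - 6(v + 2) = -4(v + 2)(v - 1).
Expand and collect terms: -4v² + 22 = 0.
By the quadratic formula, v = (0 ± √352) / -8, so v ≈ -2.3452 or v ≈ 2.3452.
Neither value makes a denominator zero (v ≠ -2, v ≠ 1), so both are valid.

v = -2.3452 or v = 2.3452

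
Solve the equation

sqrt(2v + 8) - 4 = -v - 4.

Isolate the radical: sqrt(2v + 8) = -v.
Square both sides: 2v + 8 = (-v)^2.
Expand and rearrange: v^2 - 2v - 8 = 0.
Solving gives v = 4 or v = -2.
Check each candidate in the original equation:
  v = 4: sqrt(16) = 4, while -v = -4 — extraneous.
  v = -2: sqrt(4) = 2, while -v = 2 — valid.

v = -2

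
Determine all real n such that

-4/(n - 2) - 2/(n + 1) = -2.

Multiply both sides by (n - 2)(n + 1):
-4(n + 1) - 2(n - 2) = -2(n - 2)(n + 1).
Expand and collect terms: -2n² + 8n + 4 = 0.
By the quadratic formula, n = (-8 ± √96) / -4, so n ≈ -0.4495 or n ≈ 4.4495.
Neither value makes a denominator zero (n ≠ 2, n ≠ -1), so both are valid.

n = -0.4495 or n = 4.4495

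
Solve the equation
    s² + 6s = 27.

Bring every term to one side: s² + 6s - 27 = 0.
Factor: (s - 3)(s + 9) = 0.
So s = 3 or s = -9.

s = -9 or s = 3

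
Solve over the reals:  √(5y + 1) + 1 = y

Isolate the radical: √(5y + 1) = y - 1.
Square both sides: 5y + 1 = (y - 1)².
Expand and rearrange: y² - 7y = 0.
Solving gives y = 7 or y = 0.
Check each candidate in the original equation:
  y = 7: √(36) = 6, while y - 1 = 6 — valid.
  y = 0: √(1) = 1, while y - 1 = -1 — extraneous.

y = 7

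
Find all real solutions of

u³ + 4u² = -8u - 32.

u = -4

Rearrange: u³ + 4u² + 8u + 32 = 0.
Possible rational roots are divisors of 32. Testing u = -4 gives 0, so (u + 4) is a factor.
Divide: u³ + 4u² + 8u + 32 = (u + 4)(u² + 8).
The quadratic u² + 8 has discriminant -32 < 0, so no further real roots.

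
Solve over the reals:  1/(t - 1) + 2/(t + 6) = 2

t = -5.076 or t = 1.576

Multiply both sides by (t - 1)(t + 6):
(t + 6) + 2(t - 1) = 2(t - 1)(t + 6).
Expand and collect terms: 2t² + 7t - 16 = 0.
By the quadratic formula, t = (-7 ± √177) / 4, so t ≈ 1.576 or t ≈ -5.076.
Neither value makes a denominator zero (t ≠ 1, t ≠ -6), so both are valid.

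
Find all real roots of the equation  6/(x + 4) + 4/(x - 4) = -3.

x = -6.2975 or x = 2.9641

Multiply both sides by (x + 4)(x - 4):
6(x - 4) + 4(x + 4) = -3(x + 4)(x - 4).
Expand and collect terms: -3x^2 - 10x + 56 = 0.
By the quadratic formula, x = (10 +/- sqrt(772)) / -6, so x ~= -6.2975 or x ~= 2.9641.
Neither value makes a denominator zero (x != -4, x != 4), so both are valid.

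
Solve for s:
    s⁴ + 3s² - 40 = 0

Let u = s². The equation becomes u² + 3u - 40 = 0.
Factor: (u - 5)(u + 8) = 0, so u = 5 or u = -8.
s² = 5 gives s = ±√(5) ≈ ±2.2361.
s² = -8 < 0 has no real solution.

s = -2.2361 or s = 2.2361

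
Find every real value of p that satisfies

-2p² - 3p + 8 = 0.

Discriminant: (-3)² − 4·(-2)·8 = 73.
Quadratic formula: p = (3 ± √73) / (-4).
So p = -√(73)/4 - 3/4 ≈ -2.886 or p = -3/4 + √(73)/4 ≈ 1.386.

p = -2.886 or p = 1.386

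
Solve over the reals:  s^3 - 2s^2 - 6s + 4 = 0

s = -2 or s = 0.5858 or s = 3.4142

Possible rational roots are divisors of 4. Testing s = -2 gives 0, so (s + 2) is a factor.
Divide: s^3 - 2s^2 - 6s + 4 = (s + 2)(s^2 - 4s + 2).
Apply the quadratic formula to s^2 - 4s + 2 = 0: s = (4 +/- sqrt(8))/2, i.e. s ~= 3.4142 or s ~= 0.5858.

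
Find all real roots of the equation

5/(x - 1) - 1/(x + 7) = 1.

x = -7.6332 or x = 5.6332

Multiply both sides by (x - 1)(x + 7):
5(x + 7) - (x - 1) = (x - 1)(x + 7).
Expand and collect terms: x^2 + 2x - 43 = 0.
By the quadratic formula, x = (-2 +/- sqrt(176)) / 2, so x ~= 5.6332 or x ~= -7.6332.
Neither value makes a denominator zero (x != 1, x != -7), so both are valid.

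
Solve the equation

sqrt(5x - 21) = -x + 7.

Square both sides: 5x - 21 = (-x + 7)^2.
Expand and rearrange: x^2 - 19x + 70 = 0.
Solving gives x = 14 or x = 5.
Check each candidate in the original equation:
  x = 14: sqrt(49) = 7, while -x + 7 = -7 — extraneous.
  x = 5: sqrt(4) = 2, while -x + 7 = 2 — valid.

x = 5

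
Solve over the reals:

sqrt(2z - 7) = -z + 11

z = 8

Square both sides: 2z - 7 = (-z + 11)^2.
Expand and rearrange: z^2 - 24z + 128 = 0.
Solving gives z = 16 or z = 8.
Check each candidate in the original equation:
  z = 16: sqrt(25) = 5, while -z + 11 = -5 — extraneous.
  z = 8: sqrt(9) = 3, while -z + 11 = 3 — valid.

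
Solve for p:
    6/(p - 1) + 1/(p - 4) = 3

p = 2.6126 or p = 4.7208

Multiply both sides by (p - 1)(p - 4):
6(p - 4) + (p - 1) = 3(p - 1)(p - 4).
Expand and collect terms: 3p² - 22p + 37 = 0.
By the quadratic formula, p = (22 ± √40) / 6, so p ≈ 4.7208 or p ≈ 2.6126.
Neither value makes a denominator zero (p ≠ 1, p ≠ 4), so both are valid.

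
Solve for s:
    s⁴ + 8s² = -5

No real solutions.

Let u = s². The equation becomes u² + 8u + 5 = 0.
By the quadratic formula, u = -4 + √(11) or u = -4 - √(11).
s² = -4 + √(11) < 0 has no real solution.
s² = -4 - √(11) < 0 has no real solution.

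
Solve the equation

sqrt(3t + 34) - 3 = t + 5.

t = -3

Isolate the radical: sqrt(3t + 34) = t + 8.
Square both sides: 3t + 34 = (t + 8)^2.
Expand and rearrange: t^2 + 13t + 30 = 0.
Solving gives t = -3 or t = -10.
Check each candidate in the original equation:
  t = -3: sqrt(25) = 5, while t + 8 = 5 — valid.
  t = -10: sqrt(4) = 2, while t + 8 = -2 — extraneous.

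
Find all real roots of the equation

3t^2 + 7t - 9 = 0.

Discriminant: (7)^2 - 4*3*(-9) = 157.
Quadratic formula: t = (-7 +/- sqrt(157)) / 6.
So t = -7/6 + sqrt(157)/6 ~= 0.9217 or t = -sqrt(157)/6 - 7/6 ~= -3.255.

t = -3.255 or t = 0.9217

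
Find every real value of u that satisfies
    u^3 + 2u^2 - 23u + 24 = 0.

u = -6.2749 or u = 1.2749 or u = 3

Possible rational roots are divisors of 24. Testing u = 3 gives 0, so (u - 3) is a factor.
Divide: u^3 + 2u^2 - 23u + 24 = (u - 3)(u^2 + 5u - 8).
Apply the quadratic formula to u^2 + 5u - 8 = 0: u = (-5 +/- sqrt(57))/2, i.e. u ~= 1.2749 or u ~= -6.2749.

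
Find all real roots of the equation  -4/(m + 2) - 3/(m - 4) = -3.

Multiply both sides by (m + 2)(m - 4):
-4(m - 4) - 3(m + 2) = -3(m + 2)(m - 4).
Expand and collect terms: -3m^2 + 13m + 14 = 0.
By the quadratic formula, m = (-13 +/- sqrt(337)) / -6, so m ~= -0.8929 or m ~= 5.2263.
Neither value makes a denominator zero (m != -2, m != 4), so both are valid.

m = -0.8929 or m = 5.2263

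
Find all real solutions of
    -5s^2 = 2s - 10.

Rearrange to standard form: -5s^2 - 2s + 10 = 0.
Discriminant: (-2)^2 - 4*(-5)*10 = 204.
Quadratic formula: s = (2 +/- sqrt(204)) / (-10).
So s = -sqrt(51)/5 - 1/5 ~= -1.6283 or s = -1/5 + sqrt(51)/5 ~= 1.2283.

s = -1.6283 or s = 1.2283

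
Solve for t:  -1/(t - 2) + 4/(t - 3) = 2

Multiply both sides by (t - 2)(t - 3):
-(t - 3) + 4(t - 2) = 2(t - 2)(t - 3).
Expand and collect terms: 2t² - 13t + 17 = 0.
By the quadratic formula, t = (13 ± √33) / 4, so t ≈ 4.6861 or t ≈ 1.8139.
Neither value makes a denominator zero (t ≠ 2, t ≠ 3), so both are valid.

t = 1.8139 or t = 4.6861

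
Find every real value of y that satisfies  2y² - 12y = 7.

Rearrange to standard form: 2y² - 12y - 7 = 0.
Discriminant: (-12)² − 4·2·(-7) = 200.
Quadratic formula: y = (12 ± √200) / 4.
So y = 3 + 5·√(2)/2 ≈ 6.5355 or y = 3 - 5·√(2)/2 ≈ -0.5355.

y = -0.5355 or y = 6.5355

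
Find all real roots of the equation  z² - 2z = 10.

Rearrange to standard form: z² - 2z - 10 = 0.
Discriminant: (-2)² − 4·1·(-10) = 44.
Quadratic formula: z = (2 ± √44) / 2.
So z = 1 + √(11) ≈ 4.3166 or z = 1 - √(11) ≈ -2.3166.

z = -2.3166 or z = 4.3166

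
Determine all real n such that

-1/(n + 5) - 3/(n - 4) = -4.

Multiply both sides by (n + 5)(n - 4):
-(n - 4) - 3(n + 5) = -4(n + 5)(n - 4).
Expand and collect terms: -4n² + 91 = 0.
By the quadratic formula, n = (0 ± √1456) / -8, so n ≈ -4.7697 or n ≈ 4.7697.
Neither value makes a denominator zero (n ≠ -5, n ≠ 4), so both are valid.

n = -4.7697 or n = 4.7697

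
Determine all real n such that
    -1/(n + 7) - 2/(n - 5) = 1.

n = -8.1789 or n = 3.1789

Multiply both sides by (n + 7)(n - 5):
-(n - 5) - 2(n + 7) = (n + 7)(n - 5).
Expand and collect terms: n² + 5n - 26 = 0.
By the quadratic formula, n = (-5 ± √129) / 2, so n ≈ 3.1789 or n ≈ -8.1789.
Neither value makes a denominator zero (n ≠ -7, n ≠ 5), so both are valid.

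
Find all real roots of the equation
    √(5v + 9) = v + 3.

Square both sides: 5v + 9 = (v + 3)².
Expand and rearrange: v² + v = 0.
Solving gives v = 0 or v = -1.
Check each candidate in the original equation:
  v = 0: √(9) = 3, while v + 3 = 3 — valid.
  v = -1: √(4) = 2, while v + 3 = 2 — valid.

v = -1 or v = 0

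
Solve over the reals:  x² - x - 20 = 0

x = -4 or x = 5

Factor: (x - 5)(x + 4) = 0.
So x = 5 or x = -4.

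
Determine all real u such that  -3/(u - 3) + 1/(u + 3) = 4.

Multiply both sides by (u - 3)(u + 3):
-3(u + 3) + (u - 3) = 4(u - 3)(u + 3).
Expand and collect terms: 4u^2 + 2u - 24 = 0.
By the quadratic formula, u = (-2 +/- sqrt(388)) / 8, so u ~= 2.2122 or u ~= -2.7122.
Neither value makes a denominator zero (u != 3, u != -3), so both are valid.

u = -2.7122 or u = 2.2122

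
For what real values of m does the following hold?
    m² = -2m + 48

Bring every term to one side: m² + 2m - 48 = 0.
Factor: (m + 8)(m - 6) = 0.
So m = -8 or m = 6.

m = -8 or m = 6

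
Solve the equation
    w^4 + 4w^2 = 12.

w = -1.4142 or w = 1.4142

Let u = w^2. The equation becomes u^2 + 4u - 12 = 0.
Factor: (u - 2)(u + 6) = 0, so u = 2 or u = -6.
w^2 = 2 gives w = +/-sqrt(2) ~= +/-1.4142.
w^2 = -6 < 0 has no real solution.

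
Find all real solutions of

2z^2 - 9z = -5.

Rearrange to standard form: 2z^2 - 9z + 5 = 0.
Discriminant: (-9)^2 - 4*2*5 = 41.
Quadratic formula: z = (9 +/- sqrt(41)) / 4.
So z = sqrt(41)/4 + 9/4 ~= 3.8508 or z = 9/4 - sqrt(41)/4 ~= 0.6492.

z = 0.6492 or z = 3.8508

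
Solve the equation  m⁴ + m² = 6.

m = -1.4142 or m = 1.4142

Let u = m². The equation becomes u² + u - 6 = 0.
Factor: (u + 3)(u - 2) = 0, so u = -3 or u = 2.
m² = -3 < 0 has no real solution.
m² = 2 gives m = ±√(2) ≈ ±1.4142.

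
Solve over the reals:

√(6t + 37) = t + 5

Square both sides: 6t + 37 = (t + 5)².
Expand and rearrange: t² + 4t - 12 = 0.
Solving gives t = 2 or t = -6.
Check each candidate in the original equation:
  t = 2: √(49) = 7, while t + 5 = 7 — valid.
  t = -6: √(1) = 1, while t + 5 = -1 — extraneous.

t = 2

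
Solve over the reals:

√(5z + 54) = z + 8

z = -1

Square both sides: 5z + 54 = (z + 8)².
Expand and rearrange: z² + 11z + 10 = 0.
Solving gives z = -1 or z = -10.
Check each candidate in the original equation:
  z = -1: √(49) = 7, while z + 8 = 7 — valid.
  z = -10: √(4) = 2, while z + 8 = -2 — extraneous.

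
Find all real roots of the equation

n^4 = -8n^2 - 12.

Let u = n^2. The equation becomes u^2 + 8u + 12 = 0.
Factor: (u + 6)(u + 2) = 0, so u = -6 or u = -2.
n^2 = -6 < 0 has no real solution.
n^2 = -2 < 0 has no real solution.

No real solutions.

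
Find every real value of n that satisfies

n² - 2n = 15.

Bring every term to one side: n² - 2n - 15 = 0.
Factor: (n + 3)(n - 5) = 0.
So n = -3 or n = 5.

n = -3 or n = 5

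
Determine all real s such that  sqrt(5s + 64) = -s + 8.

s = 0

Square both sides: 5s + 64 = (-s + 8)^2.
Expand and rearrange: s^2 - 21s = 0.
Solving gives s = 21 or s = 0.
Check each candidate in the original equation:
  s = 21: sqrt(169) = 13, while -s + 8 = -13 — extraneous.
  s = 0: sqrt(64) = 8, while -s + 8 = 8 — valid.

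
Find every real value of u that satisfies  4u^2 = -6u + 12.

Rearrange to standard form: 4u^2 + 6u - 12 = 0.
Discriminant: (6)^2 - 4*4*(-12) = 228.
Quadratic formula: u = (-6 +/- sqrt(228)) / 8.
So u = -3/4 + sqrt(57)/4 ~= 1.1375 or u = -sqrt(57)/4 - 3/4 ~= -2.6375.

u = -2.6375 or u = 1.1375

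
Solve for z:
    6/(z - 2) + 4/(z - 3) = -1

Multiply both sides by (z - 2)(z - 3):
6(z - 3) + 4(z - 2) = -(z - 2)(z - 3).
Expand and collect terms: -z^2 - 5z + 20 = 0.
By the quadratic formula, z = (5 +/- sqrt(105)) / -2, so z ~= -7.6235 or z ~= 2.6235.
Neither value makes a denominator zero (z != 2, z != 3), so both are valid.

z = -7.6235 or z = 2.6235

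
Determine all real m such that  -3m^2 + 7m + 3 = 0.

m = -0.3699 or m = 2.7033

Discriminant: (7)^2 - 4*(-3)*3 = 85.
Quadratic formula: m = (-7 +/- sqrt(85)) / (-6).
So m = 7/6 - sqrt(85)/6 ~= -0.3699 or m = 7/6 + sqrt(85)/6 ~= 2.7033.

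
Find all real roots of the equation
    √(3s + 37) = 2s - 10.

Square both sides: 3s + 37 = (2s - 10)².
Expand and rearrange: 4s² - 43s + 63 = 0.
Solving gives s = 9 or s = 1.75.
Check each candidate in the original equation:
  s = 9: √(64) = 8, while 2s - 10 = 8 — valid.
  s = 1.75: √(42.25) = 6.5, while 2s - 10 = -6.5 — extraneous.

s = 9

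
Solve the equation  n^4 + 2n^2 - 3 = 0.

Let u = n^2. The equation becomes u^2 + 2u - 3 = 0.
Factor: (u + 3)(u - 1) = 0, so u = -3 or u = 1.
n^2 = -3 < 0 has no real solution.
n^2 = 1 gives n = +/-1.

n = -1 or n = 1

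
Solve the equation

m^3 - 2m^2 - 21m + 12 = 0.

m = -4 or m = 0.5505 or m = 5.4495

Possible rational roots are divisors of 12. Testing m = -4 gives 0, so (m + 4) is a factor.
Divide: m^3 - 2m^2 - 21m + 12 = (m + 4)(m^2 - 6m + 3).
Apply the quadratic formula to m^2 - 6m + 3 = 0: m = (6 +/- sqrt(24))/2, i.e. m ~= 5.4495 or m ~= 0.5505.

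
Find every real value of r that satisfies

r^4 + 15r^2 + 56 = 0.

Let u = r^2. The equation becomes u^2 + 15u + 56 = 0.
Factor: (u + 8)(u + 7) = 0, so u = -8 or u = -7.
r^2 = -8 < 0 has no real solution.
r^2 = -7 < 0 has no real solution.

No real solutions.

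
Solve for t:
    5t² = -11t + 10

t = -2.8916 or t = 0.6916

Rearrange to standard form: 5t² + 11t - 10 = 0.
Discriminant: (11)² − 4·5·(-10) = 321.
Quadratic formula: t = (-11 ± √321) / 10.
So t = -11/10 + √(321)/10 ≈ 0.6916 or t = -√(321)/10 - 11/10 ≈ -2.8916.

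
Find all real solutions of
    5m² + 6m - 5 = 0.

Discriminant: (6)² − 4·5·(-5) = 136.
Quadratic formula: m = (-6 ± √136) / 10.
So m = -3/5 + √(34)/5 ≈ 0.5662 or m = -√(34)/5 - 3/5 ≈ -1.7662.

m = -1.7662 or m = 0.5662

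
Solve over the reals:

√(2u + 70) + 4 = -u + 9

Isolate the radical: √(2u + 70) = -u + 5.
Square both sides: 2u + 70 = (-u + 5)².
Expand and rearrange: u² - 12u - 45 = 0.
Solving gives u = 15 or u = -3.
Check each candidate in the original equation:
  u = 15: √(100) = 10, while -u + 5 = -10 — extraneous.
  u = -3: √(64) = 8, while -u + 5 = 8 — valid.

u = -3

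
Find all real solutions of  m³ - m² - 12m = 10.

m = -2.3166 or m = -1 or m = 4.3166

Rearrange: m³ - m² - 12m - 10 = 0.
Possible rational roots are divisors of -10. Testing m = -1 gives 0, so (m + 1) is a factor.
Divide: m³ - m² - 12m - 10 = (m + 1)(m² - 2m - 10).
Apply the quadratic formula to m² - 2m - 10 = 0: m = (2 ± √44)/2, i.e. m ≈ 4.3166 or m ≈ -2.3166.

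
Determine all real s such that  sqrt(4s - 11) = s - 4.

Square both sides: 4s - 11 = (s - 4)^2.
Expand and rearrange: s^2 - 12s + 27 = 0.
Solving gives s = 9 or s = 3.
Check each candidate in the original equation:
  s = 9: sqrt(25) = 5, while s - 4 = 5 — valid.
  s = 3: sqrt(1) = 1, while s - 4 = -1 — extraneous.

s = 9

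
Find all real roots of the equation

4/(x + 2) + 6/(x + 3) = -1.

Multiply both sides by (x + 2)(x + 3):
4(x + 3) + 6(x + 2) = -(x + 2)(x + 3).
Expand and collect terms: -x² - 15x - 30 = 0.
By the quadratic formula, x = (15 ± √105) / -2, so x ≈ -12.6235 or x ≈ -2.3765.
Neither value makes a denominator zero (x ≠ -2, x ≠ -3), so both are valid.

x = -12.6235 or x = -2.3765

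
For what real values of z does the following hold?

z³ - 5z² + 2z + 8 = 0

Possible rational roots are divisors of 8. Testing z = 2 gives 0, so (z - 2) is a factor.
Divide: z³ - 5z² + 2z + 8 = (z - 2)(z² - 3z - 4).
Factor the quadratic: z = 4 or z = -1.

z = -1 or z = 2 or z = 4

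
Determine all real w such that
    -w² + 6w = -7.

w = -1 or w = 7

Bring every term to one side: -w² + 6w + 7 = 0.
Factor: -1(w + 1)(w - 7) = 0.
So w = -1 or w = 7.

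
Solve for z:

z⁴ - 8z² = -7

Let u = z². The equation becomes u² - 8u + 7 = 0.
Factor: (u - 1)(u - 7) = 0, so u = 1 or u = 7.
z² = 1 gives z = ±1.
z² = 7 gives z = ±√(7) ≈ ±2.6458.

z = -2.6458 or z = -1 or z = 1 or z = 2.6458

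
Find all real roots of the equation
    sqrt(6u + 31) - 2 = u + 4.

Isolate the radical: sqrt(6u + 31) = u + 6.
Square both sides: 6u + 31 = (u + 6)^2.
Expand and rearrange: u^2 + 6u + 5 = 0.
Solving gives u = -1 or u = -5.
Check each candidate in the original equation:
  u = -1: sqrt(25) = 5, while u + 6 = 5 — valid.
  u = -5: sqrt(1) = 1, while u + 6 = 1 — valid.

u = -5 or u = -1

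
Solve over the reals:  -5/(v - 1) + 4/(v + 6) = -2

Multiply both sides by (v - 1)(v + 6):
-5(v + 6) + 4(v - 1) = -2(v - 1)(v + 6).
Expand and collect terms: -2v^2 - 9v + 46 = 0.
By the quadratic formula, v = (9 +/- sqrt(449)) / -4, so v ~= -7.5474 or v ~= 3.0474.
Neither value makes a denominator zero (v != 1, v != -6), so both are valid.

v = -7.5474 or v = 3.0474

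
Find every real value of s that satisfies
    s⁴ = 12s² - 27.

s = -3 or s = -1.7321 or s = 1.7321 or s = 3

Let u = s². The equation becomes u² - 12u + 27 = 0.
Factor: (u - 3)(u - 9) = 0, so u = 3 or u = 9.
s² = 3 gives s = ±√(3) ≈ ±1.7321.
s² = 9 gives s = ±3.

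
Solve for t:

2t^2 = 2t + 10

t = -1.7913 or t = 2.7913

Rearrange to standard form: 2t^2 - 2t - 10 = 0.
Discriminant: (-2)^2 - 4*2*(-10) = 84.
Quadratic formula: t = (2 +/- sqrt(84)) / 4.
So t = 1/2 + sqrt(21)/2 ~= 2.7913 or t = 1/2 - sqrt(21)/2 ~= -1.7913.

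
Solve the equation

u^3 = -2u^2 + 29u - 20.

u = -6.7417 or u = 0.7417 or u = 4

Rearrange: u^3 + 2u^2 - 29u + 20 = 0.
Possible rational roots are divisors of 20. Testing u = 4 gives 0, so (u - 4) is a factor.
Divide: u^3 + 2u^2 - 29u + 20 = (u - 4)(u^2 + 6u - 5).
Apply the quadratic formula to u^2 + 6u - 5 = 0: u = (-6 +/- sqrt(56))/2, i.e. u ~= 0.7417 or u ~= -6.7417.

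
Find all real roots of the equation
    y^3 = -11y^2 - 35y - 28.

Rearrange: y^3 + 11y^2 + 35y + 28 = 0.
Possible rational roots are divisors of 28. Testing y = -4 gives 0, so (y + 4) is a factor.
Divide: y^3 + 11y^2 + 35y + 28 = (y + 4)(y^2 + 7y + 7).
Apply the quadratic formula to y^2 + 7y + 7 = 0: y = (-7 +/- sqrt(21))/2, i.e. y ~= -1.2087 or y ~= -5.7913.

y = -5.7913 or y = -4 or y = -1.2087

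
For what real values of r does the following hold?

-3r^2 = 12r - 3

Rearrange to standard form: -3r^2 - 12r + 3 = 0.
Discriminant: (-12)^2 - 4*(-3)*3 = 180.
Quadratic formula: r = (12 +/- sqrt(180)) / (-6).
So r = -sqrt(5) - 2 ~= -4.2361 or r = -2 + sqrt(5) ~= 0.2361.

r = -4.2361 or r = 0.2361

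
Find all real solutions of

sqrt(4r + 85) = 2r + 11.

Square both sides: 4r + 85 = (2r + 11)^2.
Expand and rearrange: 4r^2 + 40r + 36 = 0.
Solving gives r = -1 or r = -9.
Check each candidate in the original equation:
  r = -1: sqrt(81) = 9, while 2r + 11 = 9 — valid.
  r = -9: sqrt(49) = 7, while 2r + 11 = -7 — extraneous.

r = -1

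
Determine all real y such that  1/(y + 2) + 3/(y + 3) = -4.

y = -3.866 or y = -2.134

Multiply both sides by (y + 2)(y + 3):
(y + 3) + 3(y + 2) = -4(y + 2)(y + 3).
Expand and collect terms: -4y² - 24y - 33 = 0.
By the quadratic formula, y = (24 ± √48) / -8, so y ≈ -3.866 or y ≈ -2.134.
Neither value makes a denominator zero (y ≠ -2, y ≠ -3), so both are valid.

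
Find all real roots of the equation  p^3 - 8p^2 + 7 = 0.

p = -0.8875 or p = 1 or p = 7.8875

Possible rational roots are divisors of 7. Testing p = 1 gives 0, so (p - 1) is a factor.
Divide: p^3 - 8p^2 + 7 = (p - 1)(p^2 - 7p - 7).
Apply the quadratic formula to p^2 - 7p - 7 = 0: p = (7 +/- sqrt(77))/2, i.e. p ~= 7.8875 or p ~= -0.8875.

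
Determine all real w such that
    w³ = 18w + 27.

Rearrange: w³ - 18w - 27 = 0.
Possible rational roots are divisors of -27. Testing w = -3 gives 0, so (w + 3) is a factor.
Divide: w³ - 18w - 27 = (w + 3)(w² - 3w - 9).
Apply the quadratic formula to w² - 3w - 9 = 0: w = (3 ± √45)/2, i.e. w ≈ 4.8541 or w ≈ -1.8541.

w = -3 or w = -1.8541 or w = 4.8541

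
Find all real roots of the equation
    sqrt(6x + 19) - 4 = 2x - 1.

Isolate the radical: sqrt(6x + 19) = 2x + 3.
Square both sides: 6x + 19 = (2x + 3)^2.
Expand and rearrange: 4x^2 + 6x - 10 = 0.
Solving gives x = 1 or x = -2.5.
Check each candidate in the original equation:
  x = 1: sqrt(25) = 5, while 2x + 3 = 5 — valid.
  x = -2.5: sqrt(4) = 2, while 2x + 3 = -2 — extraneous.

x = 1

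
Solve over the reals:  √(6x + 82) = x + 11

Square both sides: 6x + 82 = (x + 11)².
Expand and rearrange: x² + 16x + 39 = 0.
Solving gives x = -3 or x = -13.
Check each candidate in the original equation:
  x = -3: √(64) = 8, while x + 11 = 8 — valid.
  x = -13: √(4) = 2, while x + 11 = -2 — extraneous.

x = -3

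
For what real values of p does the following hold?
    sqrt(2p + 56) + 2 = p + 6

p = 4

Isolate the radical: sqrt(2p + 56) = p + 4.
Square both sides: 2p + 56 = (p + 4)^2.
Expand and rearrange: p^2 + 6p - 40 = 0.
Solving gives p = 4 or p = -10.
Check each candidate in the original equation:
  p = 4: sqrt(64) = 8, while p + 4 = 8 — valid.
  p = -10: sqrt(36) = 6, while p + 4 = -6 — extraneous.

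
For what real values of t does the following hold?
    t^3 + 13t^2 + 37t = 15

Rearrange: t^3 + 13t^2 + 37t - 15 = 0.
Possible rational roots are divisors of -15. Testing t = -5 gives 0, so (t + 5) is a factor.
Divide: t^3 + 13t^2 + 37t - 15 = (t + 5)(t^2 + 8t - 3).
Apply the quadratic formula to t^2 + 8t - 3 = 0: t = (-8 +/- sqrt(76))/2, i.e. t ~= 0.3589 or t ~= -8.3589.

t = -8.3589 or t = -5 or t = 0.3589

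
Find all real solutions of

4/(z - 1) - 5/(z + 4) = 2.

Multiply both sides by (z - 1)(z + 4):
4(z + 4) - 5(z - 1) = 2(z - 1)(z + 4).
Expand and collect terms: 2z^2 + 7z - 29 = 0.
By the quadratic formula, z = (-7 +/- sqrt(281)) / 4, so z ~= 2.4408 or z ~= -5.9408.
Neither value makes a denominator zero (z != 1, z != -4), so both are valid.

z = -5.9408 or z = 2.4408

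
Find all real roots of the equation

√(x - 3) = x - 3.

x = 3 or x = 4

Square both sides: x - 3 = (x - 3)².
Expand and rearrange: x² - 7x + 12 = 0.
Solving gives x = 4 or x = 3.
Check each candidate in the original equation:
  x = 4: √(1) = 1, while x - 3 = 1 — valid.
  x = 3: √(0) = 0, while x - 3 = 0 — valid.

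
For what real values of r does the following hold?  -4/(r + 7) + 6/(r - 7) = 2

r = -8.6788 or r = 9.6788

Multiply both sides by (r + 7)(r - 7):
-4(r - 7) + 6(r + 7) = 2(r + 7)(r - 7).
Expand and collect terms: 2r^2 - 2r - 168 = 0.
By the quadratic formula, r = (2 +/- sqrt(1348)) / 4, so r ~= 9.6788 or r ~= -8.6788.
Neither value makes a denominator zero (r != -7, r != 7), so both are valid.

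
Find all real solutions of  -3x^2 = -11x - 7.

Rearrange to standard form: -3x^2 + 11x + 7 = 0.
Discriminant: (11)^2 - 4*(-3)*7 = 205.
Quadratic formula: x = (-11 +/- sqrt(205)) / (-6).
So x = 11/6 - sqrt(205)/6 ~= -0.553 or x = 11/6 + sqrt(205)/6 ~= 4.2196.

x = -0.553 or x = 4.2196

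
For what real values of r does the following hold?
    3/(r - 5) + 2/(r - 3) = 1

Multiply both sides by (r - 5)(r - 3):
3(r - 3) + 2(r - 5) = (r - 5)(r - 3).
Expand and collect terms: r^2 - 13r + 34 = 0.
By the quadratic formula, r = (13 +/- sqrt(33)) / 2, so r ~= 9.3723 or r ~= 3.6277.
Neither value makes a denominator zero (r != 5, r != 3), so both are valid.

r = 3.6277 or r = 9.3723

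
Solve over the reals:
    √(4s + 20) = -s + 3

s = -1

Square both sides: 4s + 20 = (-s + 3)².
Expand and rearrange: s² - 10s - 11 = 0.
Solving gives s = 11 or s = -1.
Check each candidate in the original equation:
  s = 11: √(64) = 8, while -s + 3 = -8 — extraneous.
  s = -1: √(16) = 4, while -s + 3 = 4 — valid.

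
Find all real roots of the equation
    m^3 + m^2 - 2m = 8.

m = 2

Rearrange: m^3 + m^2 - 2m - 8 = 0.
Possible rational roots are divisors of -8. Testing m = 2 gives 0, so (m - 2) is a factor.
Divide: m^3 + m^2 - 2m - 8 = (m - 2)(m^2 + 3m + 4).
The quadratic m^2 + 3m + 4 has discriminant -7 < 0, so no further real roots.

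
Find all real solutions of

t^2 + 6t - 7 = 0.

t = -7 or t = 1

Factor: (t - 1)(t + 7) = 0.
So t = 1 or t = -7.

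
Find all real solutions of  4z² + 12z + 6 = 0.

z = -2.366 or z = -0.634

Discriminant: (12)² − 4·4·6 = 48.
Quadratic formula: z = (-12 ± √48) / 8.
So z = -3/2 + √(3)/2 ≈ -0.634 or z = -3/2 - √(3)/2 ≈ -2.366.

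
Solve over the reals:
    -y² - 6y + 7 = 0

y = -7 or y = 1

Factor: -1(y + 7)(y - 1) = 0.
So y = -7 or y = 1.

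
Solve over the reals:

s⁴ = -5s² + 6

Let u = s². The equation becomes u² + 5u - 6 = 0.
Factor: (u - 1)(u + 6) = 0, so u = 1 or u = -6.
s² = 1 gives s = ±1.
s² = -6 < 0 has no real solution.

s = -1 or s = 1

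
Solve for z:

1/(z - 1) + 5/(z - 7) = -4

Multiply both sides by (z - 1)(z - 7):
(z - 7) + 5(z - 1) = -4(z - 1)(z - 7).
Expand and collect terms: -4z^2 + 26z - 16 = 0.
By the quadratic formula, z = (-26 +/- sqrt(420)) / -8, so z ~= 0.6883 or z ~= 5.8117.
Neither value makes a denominator zero (z != 1, z != 7), so both are valid.

z = 0.6883 or z = 5.8117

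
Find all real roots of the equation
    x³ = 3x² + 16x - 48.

x = -4 or x = 3 or x = 4

Rearrange: x³ - 3x² - 16x + 48 = 0.
Possible rational roots are divisors of 48. Testing x = -4 gives 0, so (x + 4) is a factor.
Divide: x³ - 3x² - 16x + 48 = (x + 4)(x² - 7x + 12).
Factor the quadratic: x = 4 or x = 3.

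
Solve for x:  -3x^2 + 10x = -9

Rearrange to standard form: -3x^2 + 10x + 9 = 0.
Discriminant: (10)^2 - 4*(-3)*9 = 208.
Quadratic formula: x = (-10 +/- sqrt(208)) / (-6).
So x = 5/3 - 2*sqrt(13)/3 ~= -0.737 or x = 5/3 + 2*sqrt(13)/3 ~= 4.0704.

x = -0.737 or x = 4.0704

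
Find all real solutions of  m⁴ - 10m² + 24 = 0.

m = -2.4495 or m = -2 or m = 2 or m = 2.4495

Let u = m². The equation becomes u² - 10u + 24 = 0.
Factor: (u - 4)(u - 6) = 0, so u = 4 or u = 6.
m² = 4 gives m = ±2.
m² = 6 gives m = ±√(6) ≈ ±2.4495.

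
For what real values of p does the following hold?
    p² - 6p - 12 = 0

p = -1.5826 or p = 7.5826

Discriminant: (-6)² − 4·1·(-12) = 84.
Quadratic formula: p = (6 ± √84) / 2.
So p = 3 + √(21) ≈ 7.5826 or p = 3 - √(21) ≈ -1.5826.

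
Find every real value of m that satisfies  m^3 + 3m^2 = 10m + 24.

Rearrange: m^3 + 3m^2 - 10m - 24 = 0.
Possible rational roots are divisors of -24. Testing m = 3 gives 0, so (m - 3) is a factor.
Divide: m^3 + 3m^2 - 10m - 24 = (m - 3)(m^2 + 6m + 8).
Factor the quadratic: m = -2 or m = -4.

m = -4 or m = -2 or m = 3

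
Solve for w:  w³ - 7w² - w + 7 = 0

Possible rational roots are divisors of 7. Testing w = 1 gives 0, so (w - 1) is a factor.
Divide: w³ - 7w² - w + 7 = (w - 1)(w² - 6w - 7).
Factor the quadratic: w = 7 or w = -1.

w = -1 or w = 1 or w = 7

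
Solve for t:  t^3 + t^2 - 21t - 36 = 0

Possible rational roots are divisors of -36. Testing t = -4 gives 0, so (t + 4) is a factor.
Divide: t^3 + t^2 - 21t - 36 = (t + 4)(t^2 - 3t - 9).
Apply the quadratic formula to t^2 - 3t - 9 = 0: t = (3 +/- sqrt(45))/2, i.e. t ~= 4.8541 or t ~= -1.8541.

t = -4 or t = -1.8541 or t = 4.8541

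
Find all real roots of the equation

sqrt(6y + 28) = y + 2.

Square both sides: 6y + 28 = (y + 2)^2.
Expand and rearrange: y^2 - 2y - 24 = 0.
Solving gives y = 6 or y = -4.
Check each candidate in the original equation:
  y = 6: sqrt(64) = 8, while y + 2 = 8 — valid.
  y = -4: sqrt(4) = 2, while y + 2 = -2 — extraneous.

y = 6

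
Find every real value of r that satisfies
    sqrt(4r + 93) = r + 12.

Square both sides: 4r + 93 = (r + 12)^2.
Expand and rearrange: r^2 + 20r + 51 = 0.
Solving gives r = -3 or r = -17.
Check each candidate in the original equation:
  r = -3: sqrt(81) = 9, while r + 12 = 9 — valid.
  r = -17: sqrt(25) = 5, while r + 12 = -5 — extraneous.

r = -3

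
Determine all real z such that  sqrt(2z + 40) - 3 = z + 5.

z = -2

Isolate the radical: sqrt(2z + 40) = z + 8.
Square both sides: 2z + 40 = (z + 8)^2.
Expand and rearrange: z^2 + 14z + 24 = 0.
Solving gives z = -2 or z = -12.
Check each candidate in the original equation:
  z = -2: sqrt(36) = 6, while z + 8 = 6 — valid.
  z = -12: sqrt(16) = 4, while z + 8 = -4 — extraneous.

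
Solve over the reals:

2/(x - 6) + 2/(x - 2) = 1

Multiply both sides by (x - 6)(x - 2):
2(x - 2) + 2(x - 6) = (x - 6)(x - 2).
Expand and collect terms: x^2 - 12x + 28 = 0.
By the quadratic formula, x = (12 +/- sqrt(32)) / 2, so x ~= 8.8284 or x ~= 3.1716.
Neither value makes a denominator zero (x != 6, x != 2), so both are valid.

x = 3.1716 or x = 8.8284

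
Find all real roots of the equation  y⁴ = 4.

y = -1.4142 or y = 1.4142

Let u = y². The equation becomes u² - 4 = 0.
Factor: (u + 2)(u - 2) = 0, so u = -2 or u = 2.
y² = -2 < 0 has no real solution.
y² = 2 gives y = ±√(2) ≈ ±1.4142.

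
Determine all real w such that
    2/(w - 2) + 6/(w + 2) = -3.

Multiply both sides by (w - 2)(w + 2):
2(w + 2) + 6(w - 2) = -3(w - 2)(w + 2).
Expand and collect terms: -3w^2 - 8w + 20 = 0.
By the quadratic formula, w = (8 +/- sqrt(304)) / -6, so w ~= -4.2393 or w ~= 1.5726.
Neither value makes a denominator zero (w != 2, w != -2), so both are valid.

w = -4.2393 or w = 1.5726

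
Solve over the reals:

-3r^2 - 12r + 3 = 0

Discriminant: (-12)^2 - 4*(-3)*3 = 180.
Quadratic formula: r = (12 +/- sqrt(180)) / (-6).
So r = -sqrt(5) - 2 ~= -4.2361 or r = -2 + sqrt(5) ~= 0.2361.

r = -4.2361 or r = 0.2361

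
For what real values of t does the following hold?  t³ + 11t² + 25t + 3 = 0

t = -7.873 or t = -3 or t = -0.127

Possible rational roots are divisors of 3. Testing t = -3 gives 0, so (t + 3) is a factor.
Divide: t³ + 11t² + 25t + 3 = (t + 3)(t² + 8t + 1).
Apply the quadratic formula to t² + 8t + 1 = 0: t = (-8 ± √60)/2, i.e. t ≈ -0.127 or t ≈ -7.873.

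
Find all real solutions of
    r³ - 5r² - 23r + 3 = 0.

Possible rational roots are divisors of 3. Testing r = -3 gives 0, so (r + 3) is a factor.
Divide: r³ - 5r² - 23r + 3 = (r + 3)(r² - 8r + 1).
Apply the quadratic formula to r² - 8r + 1 = 0: r = (8 ± √60)/2, i.e. r ≈ 7.873 or r ≈ 0.127.

r = -3 or r = 0.127 or r = 7.873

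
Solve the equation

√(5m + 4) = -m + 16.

Square both sides: 5m + 4 = (-m + 16)².
Expand and rearrange: m² - 37m + 252 = 0.
Solving gives m = 28 or m = 9.
Check each candidate in the original equation:
  m = 28: √(144) = 12, while -m + 16 = -12 — extraneous.
  m = 9: √(49) = 7, while -m + 16 = 7 — valid.

m = 9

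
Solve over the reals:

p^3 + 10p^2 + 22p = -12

Rearrange: p^3 + 10p^2 + 22p + 12 = 0.
Possible rational roots are divisors of 12. Testing p = -2 gives 0, so (p + 2) is a factor.
Divide: p^3 + 10p^2 + 22p + 12 = (p + 2)(p^2 + 8p + 6).
Apply the quadratic formula to p^2 + 8p + 6 = 0: p = (-8 +/- sqrt(40))/2, i.e. p ~= -0.8377 or p ~= -7.1623.

p = -7.1623 or p = -2 or p = -0.8377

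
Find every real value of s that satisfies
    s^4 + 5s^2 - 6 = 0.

Let u = s^2. The equation becomes u^2 + 5u - 6 = 0.
Factor: (u + 6)(u - 1) = 0, so u = -6 or u = 1.
s^2 = -6 < 0 has no real solution.
s^2 = 1 gives s = +/-1.

s = -1 or s = 1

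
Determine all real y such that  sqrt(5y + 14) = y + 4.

y = -2 or y = -1

Square both sides: 5y + 14 = (y + 4)^2.
Expand and rearrange: y^2 + 3y + 2 = 0.
Solving gives y = -1 or y = -2.
Check each candidate in the original equation:
  y = -1: sqrt(9) = 3, while y + 4 = 3 — valid.
  y = -2: sqrt(4) = 2, while y + 4 = 2 — valid.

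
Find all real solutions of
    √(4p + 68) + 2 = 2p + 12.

p = -1

Isolate the radical: √(4p + 68) = 2p + 10.
Square both sides: 4p + 68 = (2p + 10)².
Expand and rearrange: 4p² + 36p + 32 = 0.
Solving gives p = -1 or p = -8.
Check each candidate in the original equation:
  p = -1: √(64) = 8, while 2p + 10 = 8 — valid.
  p = -8: √(36) = 6, while 2p + 10 = -6 — extraneous.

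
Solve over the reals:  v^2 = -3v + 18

Bring every term to one side: v^2 + 3v - 18 = 0.
Factor: (v - 3)(v + 6) = 0.
So v = 3 or v = -6.

v = -6 or v = 3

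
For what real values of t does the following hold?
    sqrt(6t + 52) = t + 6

Square both sides: 6t + 52 = (t + 6)^2.
Expand and rearrange: t^2 + 6t - 16 = 0.
Solving gives t = 2 or t = -8.
Check each candidate in the original equation:
  t = 2: sqrt(64) = 8, while t + 6 = 8 — valid.
  t = -8: sqrt(4) = 2, while t + 6 = -2 — extraneous.

t = 2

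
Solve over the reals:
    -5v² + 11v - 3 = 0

v = 0.319 or v = 1.881

Discriminant: (11)² − 4·(-5)·(-3) = 61.
Quadratic formula: v = (-11 ± √61) / (-10).
So v = 11/10 - √(61)/10 ≈ 0.319 or v = √(61)/10 + 11/10 ≈ 1.881.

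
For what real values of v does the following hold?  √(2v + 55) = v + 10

v = -3

Square both sides: 2v + 55 = (v + 10)².
Expand and rearrange: v² + 18v + 45 = 0.
Solving gives v = -3 or v = -15.
Check each candidate in the original equation:
  v = -3: √(49) = 7, while v + 10 = 7 — valid.
  v = -15: √(25) = 5, while v + 10 = -5 — extraneous.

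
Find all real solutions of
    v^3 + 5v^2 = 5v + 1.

Rearrange: v^3 + 5v^2 - 5v - 1 = 0.
Possible rational roots are divisors of -1. Testing v = 1 gives 0, so (v - 1) is a factor.
Divide: v^3 + 5v^2 - 5v - 1 = (v - 1)(v^2 + 6v + 1).
Apply the quadratic formula to v^2 + 6v + 1 = 0: v = (-6 +/- sqrt(32))/2, i.e. v ~= -0.1716 or v ~= -5.8284.

v = -5.8284 or v = -0.1716 or v = 1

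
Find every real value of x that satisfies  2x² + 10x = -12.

x = -3 or x = -2

Bring every term to one side: 2x² + 10x + 12 = 0.
Factor: 2(x + 2)(x + 3) = 0.
So x = -2 or x = -3.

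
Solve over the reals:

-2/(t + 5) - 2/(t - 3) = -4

Multiply both sides by (t + 5)(t - 3):
-2(t - 3) - 2(t + 5) = -4(t + 5)(t - 3).
Expand and collect terms: -4t² - 4t + 64 = 0.
By the quadratic formula, t = (4 ± √1040) / -8, so t ≈ -4.5311 or t ≈ 3.5311.
Neither value makes a denominator zero (t ≠ -5, t ≠ 3), so both are valid.

t = -4.5311 or t = 3.5311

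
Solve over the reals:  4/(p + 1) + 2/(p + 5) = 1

p = -4.1231 or p = 4.1231

Multiply both sides by (p + 1)(p + 5):
4(p + 5) + 2(p + 1) = (p + 1)(p + 5).
Expand and collect terms: p² - 17 = 0.
By the quadratic formula, p = (0 ± √68) / 2, so p ≈ 4.1231 or p ≈ -4.1231.
Neither value makes a denominator zero (p ≠ -1, p ≠ -5), so both are valid.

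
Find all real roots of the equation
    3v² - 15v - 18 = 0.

v = -1 or v = 6

Factor: 3(v - 6)(v + 1) = 0.
So v = 6 or v = -1.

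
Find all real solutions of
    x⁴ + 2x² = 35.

x = -2.2361 or x = 2.2361

Let u = x². The equation becomes u² + 2u - 35 = 0.
Factor: (u + 7)(u - 5) = 0, so u = -7 or u = 5.
x² = -7 < 0 has no real solution.
x² = 5 gives x = ±√(5) ≈ ±2.2361.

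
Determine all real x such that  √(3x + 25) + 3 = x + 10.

x = -3

Isolate the radical: √(3x + 25) = x + 7.
Square both sides: 3x + 25 = (x + 7)².
Expand and rearrange: x² + 11x + 24 = 0.
Solving gives x = -3 or x = -8.
Check each candidate in the original equation:
  x = -3: √(16) = 4, while x + 7 = 4 — valid.
  x = -8: √(1) = 1, while x + 7 = -1 — extraneous.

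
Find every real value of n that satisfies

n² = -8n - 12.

Bring every term to one side: n² + 8n + 12 = 0.
Factor: (n + 6)(n + 2) = 0.
So n = -6 or n = -2.

n = -6 or n = -2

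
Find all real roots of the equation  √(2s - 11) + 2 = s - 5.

Isolate the radical: √(2s - 11) = s - 7.
Square both sides: 2s - 11 = (s - 7)².
Expand and rearrange: s² - 16s + 60 = 0.
Solving gives s = 10 or s = 6.
Check each candidate in the original equation:
  s = 10: √(9) = 3, while s - 7 = 3 — valid.
  s = 6: √(1) = 1, while s - 7 = -1 — extraneous.

s = 10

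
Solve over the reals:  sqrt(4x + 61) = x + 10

x = -3

Square both sides: 4x + 61 = (x + 10)^2.
Expand and rearrange: x^2 + 16x + 39 = 0.
Solving gives x = -3 or x = -13.
Check each candidate in the original equation:
  x = -3: sqrt(49) = 7, while x + 10 = 7 — valid.
  x = -13: sqrt(9) = 3, while x + 10 = -3 — extraneous.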